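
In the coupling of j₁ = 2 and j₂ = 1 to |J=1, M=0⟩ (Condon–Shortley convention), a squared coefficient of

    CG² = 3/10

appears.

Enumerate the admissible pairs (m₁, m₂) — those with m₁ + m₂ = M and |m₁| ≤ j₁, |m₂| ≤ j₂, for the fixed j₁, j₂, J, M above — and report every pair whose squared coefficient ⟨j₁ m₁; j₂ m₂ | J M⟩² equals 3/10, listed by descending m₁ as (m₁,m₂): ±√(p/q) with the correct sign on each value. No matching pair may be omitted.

Admissible pairs with m₁+m₂ = M = 0: (-1,1), (0,0), (1,-1)
  (m₁,m₂)=(1,-1): CG² = 3/10, CG = +√(3/10)   ← matches the target
  (m₁,m₂)=(0,0): CG² = 2/5, CG = −√(2/5)
  (m₁,m₂)=(-1,1): CG² = 3/10, CG = +√(3/10)   ← matches the target
Pairs with CG² = 3/10: (1,-1): +√(3/10); (-1,1): +√(3/10)

(1,-1): +√(3/10); (-1,1): +√(3/10)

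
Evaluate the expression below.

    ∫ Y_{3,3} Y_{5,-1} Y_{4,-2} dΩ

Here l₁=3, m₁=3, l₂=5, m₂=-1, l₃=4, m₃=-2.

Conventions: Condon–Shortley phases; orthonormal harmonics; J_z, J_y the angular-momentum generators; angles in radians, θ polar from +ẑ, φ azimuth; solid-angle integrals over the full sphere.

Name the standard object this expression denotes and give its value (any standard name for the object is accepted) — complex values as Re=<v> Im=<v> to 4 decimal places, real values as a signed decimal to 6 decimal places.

Gaunt coefficient, +0.143662

This is a Gaunt coefficient — the integral of a triple product of spherical harmonics over the sphere.
Checks pass: Σm=0; 12 even; l₃=4∈[2,8].
(2·3+1)(2·5+1)(2·4+1) = 693
Δ: 4! 2! 6! / 13! → 1/180180
sum: t=1:−1/576 t=2:+1/144 t=3:−1/576 = 1/288
3j²(3 5 4; 0 0 0) = Δ·Π!·Σ² = 20/1001  (sign +1)
sum: t=0:+1/2304 = 1/2304
3j²(3 5 4; 3 -1 -2) = Δ·Π!·Σ² = 75/4004  (sign +1)
combine: 4πI² = 693·20/1001·75/4004 = 3375/13013
take √, sign +1: I = 0.14366244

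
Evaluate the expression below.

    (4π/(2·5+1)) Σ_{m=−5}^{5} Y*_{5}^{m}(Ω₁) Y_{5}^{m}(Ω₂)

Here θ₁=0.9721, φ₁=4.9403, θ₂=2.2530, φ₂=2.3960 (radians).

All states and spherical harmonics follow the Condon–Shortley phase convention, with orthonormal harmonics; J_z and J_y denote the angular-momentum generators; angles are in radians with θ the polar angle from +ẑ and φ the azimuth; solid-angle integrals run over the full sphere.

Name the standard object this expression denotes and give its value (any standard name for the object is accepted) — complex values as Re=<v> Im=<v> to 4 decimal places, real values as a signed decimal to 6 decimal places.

Legendre polynomial (addition theorem), +0.127670

This sum is the spherical-harmonic addition theorem: it equals the Legendre polynomial P_l(cos γ) of the angle γ between the two directions.
Term-by-term m-sum for l=5 (normalisation 4π/11 = 1.142397):
  m=-5: Y*=+0.162192-0.074628i  Y=+0.108915+0.072354i  product +0.023065+0.003607i
  m=-4: Y*=+0.235898+0.304484i  Y=+0.331637-0.053255i  product +0.094448+0.088415i
  m=-3: Y*=-0.228937+0.280954i  Y=+0.257647-0.327906i  product +0.033142+0.147457i
  m=-2: Y*=+0.027611+0.013536i  Y=-0.009861-0.123603i  product +0.001401-0.003546i
  m=-1: Y*=-0.079395+0.342306i  Y=+0.227712+0.210269i  product -0.090055+0.061253i
  m=+0: Y*=-0.057829-0.000000i  Y=+0.211726+0.000000i  product -0.012244-0.000000i
  m=+1: Y*=+0.079395+0.342306i  Y=-0.227712+0.210269i  product -0.090055-0.061253i
  m=+2: Y*=+0.027611-0.013536i  Y=-0.009861+0.123603i  product +0.001401+0.003546i
  m=+3: Y*=+0.228937+0.280954i  Y=-0.257647-0.327906i  product +0.033142-0.147457i
  m=+4: Y*=+0.235898-0.304484i  Y=+0.331637+0.053255i  product +0.094448-0.088415i
  m=+5: Y*=-0.162192-0.074628i  Y=-0.108915+0.072354i  product +0.023065-0.003607i
Accumulated sum +0.111756+0.000000i; after 4π/(2l+1) scaling, +0.127670+0.000000i ⇒ P_5 = 0.127670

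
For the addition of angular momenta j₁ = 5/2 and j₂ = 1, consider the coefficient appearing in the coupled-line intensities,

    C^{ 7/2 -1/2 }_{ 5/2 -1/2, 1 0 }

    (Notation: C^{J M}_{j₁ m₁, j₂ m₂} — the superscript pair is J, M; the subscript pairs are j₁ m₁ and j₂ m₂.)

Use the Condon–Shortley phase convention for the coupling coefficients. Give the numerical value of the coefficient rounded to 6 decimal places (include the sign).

√[8·0!5!2!/8! · 2!3!1!1!3!4!] = √(576/7)
  +(−1)^0/∏(0,0,3,1,2,1)! = 1/12  (running 1/12)
⟨..|..⟩ = √(576/7)·(1/12) = +0.755929

+0.755929  (= +√(4/7))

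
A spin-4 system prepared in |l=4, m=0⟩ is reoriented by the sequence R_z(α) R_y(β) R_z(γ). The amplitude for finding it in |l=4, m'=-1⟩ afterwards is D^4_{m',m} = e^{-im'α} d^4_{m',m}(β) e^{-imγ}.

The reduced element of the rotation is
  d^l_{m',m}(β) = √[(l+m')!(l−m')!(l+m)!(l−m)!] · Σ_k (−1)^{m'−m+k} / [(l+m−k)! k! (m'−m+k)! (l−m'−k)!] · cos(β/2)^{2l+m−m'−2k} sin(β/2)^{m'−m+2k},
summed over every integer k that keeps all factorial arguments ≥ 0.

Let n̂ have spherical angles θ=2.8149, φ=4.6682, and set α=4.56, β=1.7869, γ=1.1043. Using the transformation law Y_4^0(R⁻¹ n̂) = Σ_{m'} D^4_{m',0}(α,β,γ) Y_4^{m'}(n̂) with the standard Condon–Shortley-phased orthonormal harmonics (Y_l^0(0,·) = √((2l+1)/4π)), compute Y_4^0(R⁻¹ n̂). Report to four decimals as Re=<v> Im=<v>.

Need the full column D^4_{m',0} for m'=−4..4 at α=4.5600, β=1.7869, γ=1.1043.
cos(β/2)=0.626727, sin(β/2)=0.779239
d^4_{-4,0}: single k=4 term ⇒ +0.475933;  D = +0.390218-0.272473i
d^4_{-3,0}: k∈[3..4] ⇒ +0.541338 -0.836859 = -0.295521;  D = -0.130445-0.265173i
d^4_{-2,0}: k∈[2..4] ⇒ +0.349087 -1.439085 +0.834260 = -0.255738;  D = +0.243952-0.076742i
d^4_{-1,0}: k∈[1..4] ⇒ +0.132354 -1.227640 +1.897818 -0.488975 = +0.313557;  D = -0.047598-0.309923i
d^4_{0,0}: k∈[0..4] ⇒ +0.023803 -0.588753 +2.047854 -1.407019 +0.135945 = +0.211830;  D = +0.211830+0.000000i
d^4_{1,0}: k∈[0..3] ⇒ -0.132354 +1.227640 -1.897818 +0.488975 = -0.313557;  D = +0.047598-0.309923i
d^4_{2,0}: k∈[0..2] ⇒ +0.349087 -1.439085 +0.834260 = -0.255738;  D = +0.243952+0.076742i
d^4_{3,0}: k∈[0..1] ⇒ -0.541338 +0.836859 = +0.295521;  D = +0.130445-0.265173i
d^4_{4,0}: single k=0 term ⇒ +0.475933;  D = +0.390218+0.272473i
Y_4^{m'}(θ=2.8149,φ=4.6682) and Σ D·Y over m':
  (+0.3902-0.2725i)·(+0.0046+0.0008i)  (-0.1304-0.2652i)·(-0.0052+0.0388i)  (+0.2440-0.0767i)·(-0.1812-0.0161i)  (-0.0476-0.3099i)·(+0.0208-0.4710i)  (+0.2118+0.0000i)·(+0.4498+0.0000i)  (+0.0476-0.3099i)·(-0.0208-0.4710i)  (+0.2440+0.0767i)·(-0.1812+0.0161i)  (+0.1304-0.2652i)·(+0.0052+0.0388i)  (+0.3902+0.2725i)·(+0.0046-0.0008i)
Y_4^0(R⁻¹ n̂) = -0.263528+0.000000i

Re=-0.2635 Im=0.0000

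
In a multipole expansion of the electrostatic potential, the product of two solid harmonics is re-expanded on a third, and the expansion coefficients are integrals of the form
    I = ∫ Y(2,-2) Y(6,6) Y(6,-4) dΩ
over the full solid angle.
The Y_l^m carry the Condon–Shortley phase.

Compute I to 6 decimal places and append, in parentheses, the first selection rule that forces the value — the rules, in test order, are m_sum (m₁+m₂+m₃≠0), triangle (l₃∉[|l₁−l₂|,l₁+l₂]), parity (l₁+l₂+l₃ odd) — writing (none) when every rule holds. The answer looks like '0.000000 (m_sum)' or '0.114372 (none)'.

Checks pass: Σm=0; 14 even; l₃=6∈[4,8].
(2·2+1)(2·6+1)(2·6+1) = 845
Δ: 2! 2! 10! / 15! → 1/90090
sum: t=0:+1/69120 t=1:−1/14400 t=2:+1/69120 = -7/172800
3j²(2 6 6; 0 0 0) = Δ·Π!·Σ² = 14/715  (sign -1)
sum: t=2:+1/14515200 = 1/14515200
3j²(2 6 6; -2 6 -4) = Δ·Π!·Σ² = 2/455  (sign +1)
combine: 4πI² = 845·14/715·2/455 = 4/55
take √, sign -1: I = -0.07607531
No selection rule forces the value: the integral is nonzero (none).

-0.076075 (none)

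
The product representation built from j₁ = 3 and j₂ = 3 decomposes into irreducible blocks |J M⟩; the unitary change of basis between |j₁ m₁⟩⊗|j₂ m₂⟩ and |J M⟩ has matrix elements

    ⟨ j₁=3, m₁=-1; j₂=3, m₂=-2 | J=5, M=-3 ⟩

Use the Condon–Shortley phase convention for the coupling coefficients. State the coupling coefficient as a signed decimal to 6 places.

+√(1/6) = +0.408248

j₁+j₂−J=1  J+j₁−j₂=5  J−j₁+j₂=5  j₁+j₂+J+1=12
(j₁±m₁, j₂±m₂, J±M) = (2,4,1,5,2,8)
P² = 153600
sum k=0..1:
  [0] +1/576 = 1/576
  [1] −1/1440 = -1/1440
S = 1/960
C² = P²·S² = 1/6 ; C = +0.408248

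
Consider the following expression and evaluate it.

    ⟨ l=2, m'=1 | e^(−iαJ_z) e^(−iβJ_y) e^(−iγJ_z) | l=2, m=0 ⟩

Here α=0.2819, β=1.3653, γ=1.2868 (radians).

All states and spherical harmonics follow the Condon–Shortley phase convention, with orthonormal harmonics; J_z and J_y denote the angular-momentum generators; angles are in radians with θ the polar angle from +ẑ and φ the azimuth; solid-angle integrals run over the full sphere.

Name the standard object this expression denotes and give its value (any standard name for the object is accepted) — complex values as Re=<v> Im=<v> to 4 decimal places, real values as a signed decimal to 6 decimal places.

This is a Wigner D-matrix element — the rotation-matrix element ⟨l m'| R(α,β,γ) |l m⟩ in the angular-momentum basis.
D^2_{1,0}(0.2819,1.3653,1.2868) = e^{-i·1·0.2819}·d^2_{1,0}(1.3653)·e^{-i·0·1.2868}. Compute d first:
c=cos(1.365300/2)=0.775904, s=sin(1.365300/2)=0.630851; N=√[6·1·2·2]=4.898979
k: max(0,(0)−(1))=0 … min(2+(0),2−(1))=1
  k=0: (−1)^1·4.8990/(2)·0.7759^3·0.6309^1 = -0.721815
  k=1: (−1)^2·4.8990/(2)·0.7759^1·0.6309^3 = +0.477161
d^2_{1,0}(1.3653) = -0.721815 +0.477161 = -0.244655
Phases: e^{-i·(1)·0.2819}=+0.960529-0.278181i, e^{-i·(0)·1.2868}=+1.000000+0.000000i ⇒ D=-0.234998+0.068058i

Wigner D-matrix element, Re=-0.2350 Im=0.0681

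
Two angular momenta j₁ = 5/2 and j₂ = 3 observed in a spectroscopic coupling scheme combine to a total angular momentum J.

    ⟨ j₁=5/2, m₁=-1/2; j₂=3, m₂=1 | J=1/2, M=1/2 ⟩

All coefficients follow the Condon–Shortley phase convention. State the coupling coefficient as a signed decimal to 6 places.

−√(4/21) ≈ -0.436436

j₁+j₂−J=5  J+j₁−j₂=0  J−j₁+j₂=1  j₁+j₂+J+1=7
(j₁±m₁, j₂±m₂, J±M) = (2,3,4,2,1,0)
P² = 192/7
sum k=3..3:
  [3] −1/12 = -1/12
S = -1/12
C² = P²·S² = 4/21 ; C = -0.436436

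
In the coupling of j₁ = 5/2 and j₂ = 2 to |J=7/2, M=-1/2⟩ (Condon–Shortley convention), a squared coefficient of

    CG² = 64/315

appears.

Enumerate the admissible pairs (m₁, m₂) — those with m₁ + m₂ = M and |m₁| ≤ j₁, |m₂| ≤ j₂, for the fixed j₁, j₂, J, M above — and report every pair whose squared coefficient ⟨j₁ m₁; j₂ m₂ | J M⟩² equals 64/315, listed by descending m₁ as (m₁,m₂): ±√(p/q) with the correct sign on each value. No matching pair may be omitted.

Admissible pairs with m₁+m₂ = M = -1/2: (-5/2,2), (-3/2,1), (-1/2,0), (1/2,-1), (3/2,-2)
  (m₁,m₂)=(3/2,-2): CG² = 64/315, CG = +√(64/315)   ← matches the target
  (m₁,m₂)=(1/2,-1): CG² = 14/45, CG = +√(14/45)
  (m₁,m₂)=(-1/2,0): CG² = 4/105, CG = −√(4/105)
  (m₁,m₂)=(-3/2,1): CG² = 121/315, CG = −√(121/315)
  (m₁,m₂)=(-5/2,2): CG² = 4/63, CG = −√(4/63)
Pairs with CG² = 64/315: (3/2,-2): +√(64/315)

(3/2,-2): +√(64/315)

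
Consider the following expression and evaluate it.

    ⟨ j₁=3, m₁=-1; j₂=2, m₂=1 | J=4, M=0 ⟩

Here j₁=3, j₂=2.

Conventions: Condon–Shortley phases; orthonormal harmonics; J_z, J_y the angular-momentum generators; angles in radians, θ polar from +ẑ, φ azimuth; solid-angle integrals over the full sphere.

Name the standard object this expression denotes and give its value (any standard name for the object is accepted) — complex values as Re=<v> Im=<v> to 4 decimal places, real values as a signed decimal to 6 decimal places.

This is a Clebsch–Gordan (vector-coupling) coefficient.
triangle: 1!·5!·3!/10! = 720/3628800
(j±m)!: 2!·4!·3!·1!·4!·4! = 165888
prefactor² = (2J+1)·Δ·N² = 10368/35
  k=0: +1/(0!·1!·4!·3!·1!·0!) = 1/144
  k=1: −1/(1!·0!·3!·2!·2!·1!) = -1/24
Σ = -5/144  ⇒  CG² = 10368/35·(-5/144)² = 5/14
CG = −√(5/14) = -0.597614

Clebsch–Gordan coefficient, −√(5/14) ≈ -0.597614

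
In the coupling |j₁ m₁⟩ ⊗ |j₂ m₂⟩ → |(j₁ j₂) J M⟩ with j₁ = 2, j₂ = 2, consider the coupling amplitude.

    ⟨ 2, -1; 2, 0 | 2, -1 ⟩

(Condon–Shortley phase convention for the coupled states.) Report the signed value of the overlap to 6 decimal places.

-0.267261

triangle: 2!·2!·2!/7! = 8/5040
(j±m)!: 1!·3!·2!·2!·1!·3! = 144
prefactor² = (2J+1)·Δ·N² = 8/7
  k=1: −1/(1!·1!·2!·1!·0!·1!) = -1/2
  k=2: +1/(2!·0!·1!·0!·1!·2!) = 1/4
Σ = -1/4  ⇒  CG² = 8/7·(-1/4)² = 1/14
CG = −√(1/14) = -0.267261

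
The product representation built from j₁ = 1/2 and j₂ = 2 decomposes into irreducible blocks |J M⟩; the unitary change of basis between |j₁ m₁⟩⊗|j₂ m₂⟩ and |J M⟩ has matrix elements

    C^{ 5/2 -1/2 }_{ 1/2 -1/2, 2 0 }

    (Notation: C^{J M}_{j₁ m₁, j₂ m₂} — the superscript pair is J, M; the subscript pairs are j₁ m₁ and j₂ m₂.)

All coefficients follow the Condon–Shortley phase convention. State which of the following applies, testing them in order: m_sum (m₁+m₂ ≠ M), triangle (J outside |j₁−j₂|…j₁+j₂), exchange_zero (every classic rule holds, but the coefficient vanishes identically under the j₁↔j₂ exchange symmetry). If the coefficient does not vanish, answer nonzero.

m-sum: m₁+m₂ = -1/2+0 = -1/2, M = -1/2  ✓
triangle: |j₁−j₂| = 3/2 ≤ J = 5/2 ≤ j₁+j₂ = 5/2  ✓
exchange: j₁≠j₂ or m₁≠m₂ — the exchange symmetry imposes no constraint here
value check: CG = +√(3/5) = +0.774597 ≠ 0

nonzero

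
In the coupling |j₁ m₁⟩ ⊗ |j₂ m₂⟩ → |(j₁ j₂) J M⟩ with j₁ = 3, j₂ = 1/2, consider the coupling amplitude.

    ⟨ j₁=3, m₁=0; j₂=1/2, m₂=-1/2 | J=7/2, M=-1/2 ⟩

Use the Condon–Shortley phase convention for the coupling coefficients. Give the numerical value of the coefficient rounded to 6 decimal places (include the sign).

+0.755929  (= +√(4/7))

√[8·0!6!1!/8! · 3!3!0!1!3!4!] = √(5184/7)
  +(−1)^0/∏(0,0,3,0,3,1)! = 1/36  (running 1/36)
⟨..|..⟩ = √(5184/7)·(1/36) = +0.755929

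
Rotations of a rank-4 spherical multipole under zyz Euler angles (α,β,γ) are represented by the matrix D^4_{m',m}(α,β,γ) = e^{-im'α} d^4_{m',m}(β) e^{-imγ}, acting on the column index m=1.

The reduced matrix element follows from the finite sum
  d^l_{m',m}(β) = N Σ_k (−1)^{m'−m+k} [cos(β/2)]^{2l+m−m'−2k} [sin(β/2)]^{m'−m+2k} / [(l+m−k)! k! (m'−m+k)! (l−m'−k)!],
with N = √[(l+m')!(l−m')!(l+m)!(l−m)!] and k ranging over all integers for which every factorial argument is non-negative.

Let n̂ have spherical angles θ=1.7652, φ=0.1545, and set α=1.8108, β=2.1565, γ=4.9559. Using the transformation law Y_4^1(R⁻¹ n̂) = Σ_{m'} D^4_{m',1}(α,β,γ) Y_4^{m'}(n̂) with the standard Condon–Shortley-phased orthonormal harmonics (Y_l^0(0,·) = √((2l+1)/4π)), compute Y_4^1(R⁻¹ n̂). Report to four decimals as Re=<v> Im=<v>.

Re=0.0522 Im=-0.0018

Need the full column D^4_{m',1} for m'=−4..4 at α=1.8108, β=2.1565, γ=4.9559.
cos(β/2)=0.472871, sin(β/2)=0.881132
d^4_{-4,1}: single k=5 term ⇒ +0.420268;  D = -0.276012+0.316927i
d^4_{-3,1}: k∈[4..5] ⇒ +0.398706 -0.830616 = -0.431910;  D = -0.383798-0.198105i
d^4_{-2,1}: k∈[3..5] ⇒ +0.228745 -1.191347 +0.827303 = -0.135300;  D = -0.031700+0.131534i
d^4_{-1,1}: k∈[2..5] ⇒ +0.086804 -0.904181 +1.569717 -0.363351 = +0.388989;  D = -0.388987+0.001364i
d^4_{0,1}: k∈[1..4] ⇒ +0.020833 -0.434013 +1.506949 -0.872054 = +0.221715;  D = +0.053458+0.215174i
d^4_{1,1}: k∈[0..3] ⇒ +0.002500 -0.130205 +0.904181 -1.046478 = -0.270003;  D = -0.239051+0.125523i
d^4_{2,1}: k∈[0..2] ⇒ -0.019764 +0.343117 -0.794232 = -0.470879;  D = +0.311734+0.352915i
d^4_{3,1}: k∈[0..1] ⇒ +0.068898 -0.398706 = -0.329808;  D = +0.188199-0.270841i
d^4_{4,1}: single k=0 term ⇒ -0.121040;  D = -0.112968-0.043462i
Y_4^{m'}(θ=1.7652,φ=0.1545) and Σ D·Y over m':
  (-0.2760+0.3169i)·(+0.3343-0.2376i)  (-0.3838-0.1981i)·(-0.2043+0.1021i)  (-0.0317+0.1315i)·(-0.2266+0.0724i)  (-0.3890+0.0014i)·(+0.2427-0.0378i)  (+0.0535+0.2152i)·(+0.2041+0.0000i)  (-0.2391+0.1255i)·(-0.2427-0.0378i)  (+0.3117+0.3529i)·(-0.2266-0.0724i)  (+0.1882-0.2708i)·(+0.2043+0.1021i)  (-0.1130-0.0435i)·(+0.3343+0.2376i)
Y_4^1(R⁻¹ n̂) = +0.052226-0.001805i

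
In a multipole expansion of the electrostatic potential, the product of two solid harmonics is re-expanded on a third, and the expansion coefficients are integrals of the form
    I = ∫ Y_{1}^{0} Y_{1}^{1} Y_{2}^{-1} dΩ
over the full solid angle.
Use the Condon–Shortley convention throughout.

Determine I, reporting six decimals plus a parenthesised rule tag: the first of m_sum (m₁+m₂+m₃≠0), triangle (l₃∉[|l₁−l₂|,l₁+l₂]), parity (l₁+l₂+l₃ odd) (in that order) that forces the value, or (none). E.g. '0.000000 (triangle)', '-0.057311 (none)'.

Checks pass: Σm=0; 4 even; l₃=2∈[0,2].
(2·1+1)(2·1+1)(2·2+1) = 45
Δ: 0! 2! 2! / 5! → 1/30
sum: t=0:+1/1 = 1/1
3j²(1 1 2; 0 0 0) = Δ·Π!·Σ² = 2/15  (sign +1)
sum: t=0:+1/2 = 1/2
3j²(1 1 2; 0 1 -1) = Δ·Π!·Σ² = 1/10  (sign -1)
combine: 4πI² = 45·2/15·1/10 = 3/5
take √, sign -1: I = -0.21850969
No selection rule forces the value: the integral is nonzero (none).

-0.218510 (none)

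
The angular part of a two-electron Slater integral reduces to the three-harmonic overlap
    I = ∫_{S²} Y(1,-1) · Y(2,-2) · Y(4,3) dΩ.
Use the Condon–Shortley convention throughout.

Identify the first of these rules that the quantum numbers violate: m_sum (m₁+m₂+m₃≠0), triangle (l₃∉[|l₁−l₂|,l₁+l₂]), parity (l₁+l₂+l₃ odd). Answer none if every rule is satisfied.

triangle

m₁+m₂+m₃ = -1 − 2 + 3 = 0  ✓
triangle: need |l₁−l₂| ≤ l₃ ≤ l₁+l₂ = [1,3]; l₃=4 is outside  ✗
parity: l₁+l₂+l₃ = 7 is odd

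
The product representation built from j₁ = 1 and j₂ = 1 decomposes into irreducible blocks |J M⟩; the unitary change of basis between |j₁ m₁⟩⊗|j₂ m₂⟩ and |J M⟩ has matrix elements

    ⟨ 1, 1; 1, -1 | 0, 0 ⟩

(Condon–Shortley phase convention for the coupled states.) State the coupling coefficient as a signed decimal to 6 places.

+0.577350

j₁+j₂−J=2  J+j₁−j₂=0  J−j₁+j₂=0  j₁+j₂+J+1=3
(j₁±m₁, j₂±m₂, J±M) = (2,0,0,2,0,0)
P² = 4/3
sum k=0..0:
  [0] +1/2 = 1/2
S = 1/2
C² = P²·S² = 1/3 ; C = +0.577350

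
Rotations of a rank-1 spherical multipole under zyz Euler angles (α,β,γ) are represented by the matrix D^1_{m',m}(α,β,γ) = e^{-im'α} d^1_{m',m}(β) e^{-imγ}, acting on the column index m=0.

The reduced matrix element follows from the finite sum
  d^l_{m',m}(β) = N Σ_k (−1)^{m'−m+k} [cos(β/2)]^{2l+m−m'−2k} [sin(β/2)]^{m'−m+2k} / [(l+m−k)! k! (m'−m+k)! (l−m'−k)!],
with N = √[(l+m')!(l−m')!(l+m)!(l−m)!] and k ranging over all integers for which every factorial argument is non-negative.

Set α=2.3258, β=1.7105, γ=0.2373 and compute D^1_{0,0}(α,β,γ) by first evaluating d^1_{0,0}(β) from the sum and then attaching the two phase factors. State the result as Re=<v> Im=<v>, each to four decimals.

Split into d^1_{0,0}(β=1.7105) × two z-phases.
With c≡cos(β/2)=0.656030 and s≡sin(β/2)=0.754735, N=[1·1·1·1]^{1/2}=1.000000
Admissible k: 0..1 (factorial args all ≥0)
  k=0: (−1)^0·1.0000/(1)·0.6560^2·0.7547^0 = +0.430375
  k=1: (−1)^1·1.0000/(1)·0.6560^0·0.7547^2 = -0.569625
d^1_{0,0}(1.7105) = +0.430375 -0.569625 = -0.139250
Attach z-rotation phases: D = e^{-i(0)(2.3258)}·(-0.139250)·e^{-i(0)(0.2373)} = -0.139250+0.000000i

Re=-0.1392 Im=0.0000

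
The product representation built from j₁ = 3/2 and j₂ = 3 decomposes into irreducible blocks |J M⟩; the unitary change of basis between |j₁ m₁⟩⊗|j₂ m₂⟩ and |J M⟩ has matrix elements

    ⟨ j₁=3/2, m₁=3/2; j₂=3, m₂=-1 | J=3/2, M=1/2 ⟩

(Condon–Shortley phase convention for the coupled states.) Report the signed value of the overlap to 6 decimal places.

triangle: 3!×0!×3!/7! = 36/5040
(j±m)!: 3!×0!×2!×4!×2!×1! = 576
prefactor² = (2J+1)×Δ×N² = 576/35
  k=0: +1/(0!×3!×0!×2!×0!×1!) = 1/12
Σ = 1/12  ⇒  CG² = 576/35×(1/12)² = 4/35
CG = +√(4/35) = +0.338062

+√(4/35) = +0.338062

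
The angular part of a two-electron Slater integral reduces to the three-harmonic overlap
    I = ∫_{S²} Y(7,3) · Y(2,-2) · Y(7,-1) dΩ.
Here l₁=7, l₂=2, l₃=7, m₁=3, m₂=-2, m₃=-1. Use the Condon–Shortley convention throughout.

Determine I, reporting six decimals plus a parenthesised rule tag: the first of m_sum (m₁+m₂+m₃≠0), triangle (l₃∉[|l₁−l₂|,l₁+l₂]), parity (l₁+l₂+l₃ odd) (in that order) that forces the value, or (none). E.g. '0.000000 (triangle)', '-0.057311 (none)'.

Rules hold: Σm=0, L=16 even, 5≤7≤9.
N = 15·5·15 = 1125
Δ = 2!·12!·2!/17! = 1/185640
Racah Σ t=0..2: t=0:+1/2419200 t=1:−1/518400 t=2:+1/2419200 = -1/907200
⇒ 3j(7 2 7; 0 0 0)² = 56/3315, sgn +1
Racah Σ t=0..0: t=0:+1/3870720 = 1/3870720
⇒ 3j(7 2 7; 3 -2 -1)² = 135/6188, sgn +1
4πI² = N·(3j₀)²·(3jₘ)² = 20250/48841
I = +1·√(0.414611/4π) = 0.18164160
No selection rule forces the value: the integral is nonzero (none).

0.181642 (none)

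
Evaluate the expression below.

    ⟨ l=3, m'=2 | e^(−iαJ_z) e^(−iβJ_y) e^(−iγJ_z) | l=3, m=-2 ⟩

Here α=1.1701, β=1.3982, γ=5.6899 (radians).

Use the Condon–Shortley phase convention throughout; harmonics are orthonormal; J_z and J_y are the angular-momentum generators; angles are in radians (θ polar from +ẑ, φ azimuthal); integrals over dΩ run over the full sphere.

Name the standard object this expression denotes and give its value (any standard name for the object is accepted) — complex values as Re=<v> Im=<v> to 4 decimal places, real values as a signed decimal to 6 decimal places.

Wigner D-matrix element, Re=-0.3998 Im=0.1621

This is a Wigner D-matrix element — the rotation-matrix element ⟨l m'| R(α,β,γ) |l m⟩ in the angular-momentum basis.
First d^3_{2,-2}(β=1.3982), then the phase factors e^{-i(2)α} and e^{-i(-2)γ}:
c=cos(1.398200/2)=0.765422, s=sin(1.398200/2)=0.643529; N=√[120·1·1·120]=120.000000
k: max(0,(-2)−(2))=0 … min(3+(-2),3−(2))=1
  k=0: (−1)^4·120.0000/(24)·0.7654^2·0.6435^4 = +0.502394
  k=1: (−1)^5·120.0000/(120)·0.7654^0·0.6435^6 = -0.071025
d^3_{2,-2}(1.3982) = +0.502394 -0.071025 = +0.431369
D = (-0.695707-0.718326i)·(+0.431369)·(+0.374841-0.927089i) = -0.399763+0.162076i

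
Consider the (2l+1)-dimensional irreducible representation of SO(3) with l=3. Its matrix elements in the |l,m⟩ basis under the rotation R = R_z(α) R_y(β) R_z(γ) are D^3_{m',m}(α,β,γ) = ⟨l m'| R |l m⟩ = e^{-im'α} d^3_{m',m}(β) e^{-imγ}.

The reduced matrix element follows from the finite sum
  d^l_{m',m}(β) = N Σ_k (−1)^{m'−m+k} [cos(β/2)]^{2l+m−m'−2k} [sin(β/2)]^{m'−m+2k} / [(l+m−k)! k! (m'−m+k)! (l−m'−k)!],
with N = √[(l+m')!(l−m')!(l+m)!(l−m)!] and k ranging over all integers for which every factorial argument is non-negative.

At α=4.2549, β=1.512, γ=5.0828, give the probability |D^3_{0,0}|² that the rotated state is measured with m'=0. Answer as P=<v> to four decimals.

First d^3_{0,0}(β=1.5120), then the phase factors e^{-i(0)α} and e^{-i(0)γ}:
Half-angle: c=0.727586, s=0.686017. N=√(6·6·6·6)=36.000000
Admissible k: 0..3 (factorial args all ≥0)
  k=0: (−1)^0·36.0000/(36)·0.7276^6·0.6860^0 = +0.148356
  k=1: (−1)^1·36.0000/(4)·0.7276^4·0.6860^2 = -1.186995
  k=2: (−1)^2·36.0000/(4)·0.7276^2·0.6860^4 = +1.055236
  k=3: (−1)^3·36.0000/(36)·0.7276^0·0.6860^6 = -0.104234
d^3_{0,0}(1.5120) = +0.148356 -1.186995 +1.055236 -0.104234 = -0.087636
|D^3_{0,0}|² = |d^3_{0,0}(β)|² = (-0.087636)² = 0.007680 (the z-rotation phases have unit modulus)

P=0.0077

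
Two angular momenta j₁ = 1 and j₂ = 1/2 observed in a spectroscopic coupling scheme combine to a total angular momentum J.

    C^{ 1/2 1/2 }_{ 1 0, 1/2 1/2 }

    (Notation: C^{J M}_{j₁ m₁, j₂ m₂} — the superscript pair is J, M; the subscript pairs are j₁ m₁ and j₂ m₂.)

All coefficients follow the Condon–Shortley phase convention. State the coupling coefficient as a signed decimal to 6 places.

−√(1/3) ≈ -0.577350

triangle: 1!×1!×0!/3! = 1/6
(j±m)!: 1!×1!×1!×0!×1!×0! = 1
prefactor² = (2J+1)×Δ×N² = 1/3
  k=1: −1/(1!×0!×0!×0!×1!×0!) = -1
Σ = -1  ⇒  CG² = 1/3×(-1)² = 1/3
CG = −√(1/3) = -0.577350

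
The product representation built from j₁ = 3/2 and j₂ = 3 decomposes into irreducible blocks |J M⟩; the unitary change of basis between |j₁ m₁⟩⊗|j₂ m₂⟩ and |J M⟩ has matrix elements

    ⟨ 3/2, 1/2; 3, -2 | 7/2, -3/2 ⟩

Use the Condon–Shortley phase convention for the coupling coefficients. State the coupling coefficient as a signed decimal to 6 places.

+√(3/7) = +0.654654

triangle: 1!×2!×5!/9! = 240/362880
(j±m)!: 2!×1!×1!×5!×2!×5! = 57600
prefactor² = (2J+1)×Δ×N² = 6400/21
  k=0: +1/(0!×1!×1!×1!×1!×4!) = 1/24
  k=1: −1/(1!×0!×0!×0!×2!×5!) = -1/240
Σ = 3/80  ⇒  CG² = 6400/21×(3/80)² = 3/7
CG = +√(3/7) = +0.654654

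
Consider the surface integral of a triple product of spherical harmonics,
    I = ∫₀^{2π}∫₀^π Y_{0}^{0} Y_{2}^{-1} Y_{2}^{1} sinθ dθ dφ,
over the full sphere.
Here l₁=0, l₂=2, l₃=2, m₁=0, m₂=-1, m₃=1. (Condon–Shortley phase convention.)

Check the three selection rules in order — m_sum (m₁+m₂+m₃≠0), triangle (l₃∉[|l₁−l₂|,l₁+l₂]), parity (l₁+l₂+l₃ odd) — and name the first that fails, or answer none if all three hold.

none

Σmᵢ = 0  ✓
l₃∈[|l₁−l₂|,l₁+l₂]=[2,2], have l₃=2  ✓
Σlᵢ = 4 ⇒ even  ✓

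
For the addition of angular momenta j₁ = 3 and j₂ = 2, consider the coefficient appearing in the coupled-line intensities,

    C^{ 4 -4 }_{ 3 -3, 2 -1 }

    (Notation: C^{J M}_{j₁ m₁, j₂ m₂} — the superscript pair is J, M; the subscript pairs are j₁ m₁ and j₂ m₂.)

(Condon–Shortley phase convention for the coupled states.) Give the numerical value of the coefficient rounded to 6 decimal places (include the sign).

−√(3/5) ≈ -0.774597

√[9·1!5!3!/10! · 0!6!1!3!0!8!] = √(311040)
  +(−1)^1/∏(1,0,5,0,0,3)! = -1/720  (running -1/720)
⟨..|..⟩ = √(311040)·(-1/720) = -0.774597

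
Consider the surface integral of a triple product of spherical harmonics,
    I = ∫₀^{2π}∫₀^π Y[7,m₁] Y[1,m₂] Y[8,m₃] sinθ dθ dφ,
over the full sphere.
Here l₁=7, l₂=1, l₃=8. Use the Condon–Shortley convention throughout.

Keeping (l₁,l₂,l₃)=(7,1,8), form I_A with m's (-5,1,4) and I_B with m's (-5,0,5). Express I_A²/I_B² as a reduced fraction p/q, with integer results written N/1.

l's match ⇒ only the (l;m) 3-j factors differ between A and B.
A: triangle coeff Δ(7,1,8) = 1/2040; Σ_t [0,0]: t=0:+1/1916006400 = 1/1916006400; (3j)²=1/340 [(7 1 8; -5 1 4)], sign=+1
B: triangle coeff Δ(7,1,8) = 1/2040; Σ_t [0,0]: t=0:+1/958003200 = 1/958003200; (3j)²=13/680 [(7 1 8; -5 0 5)], sign=-1
I_A²/I_B² = (1/340)/(13/680) = 2/13

2/13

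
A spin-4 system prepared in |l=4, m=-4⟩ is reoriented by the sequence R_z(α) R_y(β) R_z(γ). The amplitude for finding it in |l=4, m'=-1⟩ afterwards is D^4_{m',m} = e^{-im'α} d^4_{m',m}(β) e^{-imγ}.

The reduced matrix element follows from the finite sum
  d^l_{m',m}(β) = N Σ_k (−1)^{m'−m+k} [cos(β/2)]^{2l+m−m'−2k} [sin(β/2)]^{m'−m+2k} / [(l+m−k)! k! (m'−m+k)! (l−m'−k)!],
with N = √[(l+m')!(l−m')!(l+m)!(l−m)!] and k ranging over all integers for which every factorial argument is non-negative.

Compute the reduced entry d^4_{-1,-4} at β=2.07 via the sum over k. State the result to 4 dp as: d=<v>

d=-0.1650

d^4_{-1,-4}(β=2.0700) via the finite sum:
Half-angle: c=0.510526, s=0.859862. N=√(6·120·1·40320)=5387.986637
k: max(0,(-4)−(-1))=0 … min(4+(-4),4−(-1))=0
  k=0: (−1)^3·5387.9866/(720)·0.5105^5·0.8599^3 = -0.164995
d^4_{-1,-4}(2.0700) = -0.164995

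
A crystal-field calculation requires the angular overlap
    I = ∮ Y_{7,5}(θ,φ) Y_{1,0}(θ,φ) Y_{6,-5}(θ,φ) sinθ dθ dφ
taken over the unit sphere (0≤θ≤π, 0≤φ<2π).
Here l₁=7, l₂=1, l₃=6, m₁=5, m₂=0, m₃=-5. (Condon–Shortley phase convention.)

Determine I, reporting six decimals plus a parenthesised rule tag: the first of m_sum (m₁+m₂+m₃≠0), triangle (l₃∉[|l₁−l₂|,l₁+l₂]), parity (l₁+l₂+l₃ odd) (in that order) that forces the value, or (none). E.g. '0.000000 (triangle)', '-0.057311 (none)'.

m-sum 0 ✓  L=14 even ✓  6≤6≤8 ✓
Π(2lᵢ+1) = 15×3×13 = 585
triangle coeff Δ(7,1,6) = 1/1365
Σ_t [1,1]: t=1:−1/518400 = -1/518400
(3j)²=7/195 [(7 1 6; 0 0 0)], sign=-1
Σ_t [1,1]: t=1:−1/39916800 = -1/39916800
(3j)²=8/455 [(7 1 6; 5 0 -5)], sign=+1
⇒ 4πI² = 24/65
I = (-1)√(24/65/(4π)) = -0.17141310
No selection rule forces the value: the integral is nonzero (none).

-0.171413 (none)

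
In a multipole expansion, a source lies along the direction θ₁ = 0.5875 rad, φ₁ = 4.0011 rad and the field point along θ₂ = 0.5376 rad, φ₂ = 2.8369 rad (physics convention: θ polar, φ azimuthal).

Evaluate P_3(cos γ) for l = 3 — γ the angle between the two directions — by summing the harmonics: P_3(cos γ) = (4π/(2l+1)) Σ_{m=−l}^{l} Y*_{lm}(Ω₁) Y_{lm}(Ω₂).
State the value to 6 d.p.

0.174152

Expand P_3 via completeness: Σ_{m} conj(Y_{3,m}) at Ω₁ times Y_{3,m} at Ω₂ —
  term(m=-3) = -0.003738-0.001369i   from Y*(Ω₁)=+0.060081-0.037925i, Y(Ω₂)=-0.034204-0.044371i
  term(m=-2) = -0.041338+0.043702i   from Y*(Ω₁)=-0.038593+0.258472i, Y(Ω₂)=+0.188751+0.131749i
  term(m=-1) = +0.077674+0.180389i   from Y*(Ω₁)=-0.288123-0.334338i, Y(Ω₂)=-0.424495-0.133498i
  term(m=+0) = +0.031814+0.000000i   from Y*(Ω₁)=+0.144077-0.000000i, Y(Ω₂)=+0.220814+0.000000i
  term(m=+1) = +0.077674-0.180389i   from Y*(Ω₁)=+0.288123-0.334338i, Y(Ω₂)=+0.424495-0.133498i
  term(m=+2) = -0.041338-0.043702i   from Y*(Ω₁)=-0.038593-0.258472i, Y(Ω₂)=+0.188751-0.131749i
  term(m=+3) = -0.003738+0.001369i   from Y*(Ω₁)=-0.060081-0.037925i, Y(Ω₂)=+0.034204-0.044371i
Accumulated sum +0.097010+0.000000i; after 4π/(2l+1) scaling, +0.174152+0.000000i ⇒ P_3 = 0.174152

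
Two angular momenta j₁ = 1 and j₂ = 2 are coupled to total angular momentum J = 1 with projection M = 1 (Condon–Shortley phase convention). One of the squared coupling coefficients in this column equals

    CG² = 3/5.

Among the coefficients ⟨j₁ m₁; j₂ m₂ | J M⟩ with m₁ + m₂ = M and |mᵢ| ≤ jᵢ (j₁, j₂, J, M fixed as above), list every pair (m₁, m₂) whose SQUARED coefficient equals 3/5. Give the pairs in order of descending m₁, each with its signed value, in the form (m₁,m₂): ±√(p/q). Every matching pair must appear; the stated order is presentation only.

(-1,2): +√(3/5)

Admissible pairs with m₁+m₂ = M = 1: (-1,2), (0,1), (1,0)
  (m₁,m₂)=(1,0): CG² = 1/10, CG = +√(1/10)
  (m₁,m₂)=(0,1): CG² = 3/10, CG = −√(3/10)
  (m₁,m₂)=(-1,2): CG² = 3/5, CG = +√(3/5)   ← matches the target
Pairs with CG² = 3/5: (-1,2): +√(3/5)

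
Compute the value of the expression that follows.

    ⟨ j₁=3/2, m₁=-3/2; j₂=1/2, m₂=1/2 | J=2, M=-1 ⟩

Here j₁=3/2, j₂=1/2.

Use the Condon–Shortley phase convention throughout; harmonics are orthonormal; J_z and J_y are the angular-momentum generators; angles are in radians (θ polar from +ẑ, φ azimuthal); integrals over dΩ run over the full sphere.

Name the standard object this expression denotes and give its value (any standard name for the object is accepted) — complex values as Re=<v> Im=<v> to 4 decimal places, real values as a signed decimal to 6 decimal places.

Clebsch–Gordan coefficient, +√(1/4) ≈ +0.500000

This is a Clebsch–Gordan (vector-coupling) coefficient.
√[5·0!3!1!/5! · 0!3!1!0!1!3!] = √(9)
  +(−1)^0/∏(0,0,3,1,0,0)! = 1/6  (running 1/6)
⟨..|..⟩ = √(9)·(1/6) = +0.500000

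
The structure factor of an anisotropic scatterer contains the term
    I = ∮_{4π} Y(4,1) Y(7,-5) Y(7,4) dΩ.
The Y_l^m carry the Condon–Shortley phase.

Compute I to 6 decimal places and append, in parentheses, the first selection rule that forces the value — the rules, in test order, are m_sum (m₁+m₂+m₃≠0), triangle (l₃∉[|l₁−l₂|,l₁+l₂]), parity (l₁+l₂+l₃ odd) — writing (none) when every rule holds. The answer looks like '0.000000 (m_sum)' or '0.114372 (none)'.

-0.036504 (none)

m-sum 0 ✓  L=18 even ✓  3≤7≤11 ✓
Π(2lᵢ+1) = 9×15×15 = 2025
triangle coeff Δ(4,7,7) = 1/58198140
Σ_t [0,4]: t=0:+1/17418240 t=1:−1/622080 t=2:+1/230400 t=3:−1/622080 t=4:+1/17418240 = 1/806400
(3j)²=2268/230945 [(4 7 7; 0 0 0)], sign=-1
Σ_t [0,2]: t=0:+1/11612160 t=1:−1/8709120 t=2:+1/87091200 = -1/58060800
(3j)²=99/117572 [(4 7 7; 1 -5 4)], sign=+1
⇒ 4πI² = 295245/17631601
I = (-1)√(295245/17631601/(4π)) = -0.03650400
No selection rule forces the value: the integral is nonzero (none).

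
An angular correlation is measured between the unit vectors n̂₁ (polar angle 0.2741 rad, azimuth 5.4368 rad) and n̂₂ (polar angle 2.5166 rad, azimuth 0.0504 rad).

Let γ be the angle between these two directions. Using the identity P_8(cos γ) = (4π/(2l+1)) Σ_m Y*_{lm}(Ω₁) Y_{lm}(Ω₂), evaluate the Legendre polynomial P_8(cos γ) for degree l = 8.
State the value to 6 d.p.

Expand P_8 via completeness: Σ_{m} conj(Y_{8,m}) at Ω₁ times Y_{8,m} at Ω₂ —
  m=-8: (0.000013, -0.000007) × (0.006511, -0.002777) = (0.000000, -0.000000)  (running Σ = (0.000000, -0.000000))
  m=-7: (0.000198, 0.000074) × (-0.036829, 0.013561) = (-0.000008, -0.000000)  (running Σ = (-0.000008, -0.000000))
  m=-6: (0.000683, 0.001784) × (0.127798, -0.039869) = (0.000158, 0.000201)  (running Σ = (0.000150, 0.000201))
  m=-5: (-0.005731, 0.010996) × (-0.300606, 0.077398) = (0.000872, -0.003749)  (running Σ = (0.001022, -0.003548))
  m=-4: (-0.057677, 0.014356) × (0.466681, -0.095379) = (-0.025547, 0.012201)  (running Σ = (-0.024525, 0.008653))
  m=-3: (-0.170373, -0.117169) × (-0.388410, 0.059179) = (0.073108, 0.035427)  (running Σ = (0.048583, 0.044080))
  m=-2: (-0.059187, -0.482834) × (-0.051706, 0.005230) = (0.005585, 0.024656)  (running Σ = (0.054168, 0.068735))
  m=-1: (0.415071, -0.469059) × (0.415412, -0.020955) = (0.162597, -0.203550)  (running Σ = (0.216765, -0.134815))
  m=0: (0.045396, -0.000000) × (-0.084643, 0.000000) = (-0.003842, 0.000000)  (running Σ = (0.212923, -0.134815))
  m=1: (-0.415071, -0.469059) × (-0.415412, -0.020955) = (0.162597, 0.203550)  (running Σ = (0.375519, 0.068735))
  m=2: (-0.059187, 0.482834) × (-0.051706, -0.005230) = (0.005585, -0.024656)  (running Σ = (0.381105, 0.044080))
  m=3: (0.170373, -0.117169) × (0.388410, 0.059179) = (0.073108, -0.035427)  (running Σ = (0.454213, 0.008653))
  m=4: (-0.057677, -0.014356) × (0.466681, 0.095379) = (-0.025547, -0.012201)  (running Σ = (0.428666, -0.003548))
  m=5: (0.005731, 0.010996) × (0.300606, 0.077398) = (0.000872, 0.003749)  (running Σ = (0.429538, 0.000201))
  m=6: (0.000683, -0.001784) × (0.127798, 0.039869) = (0.000158, -0.000201)  (running Σ = (0.429696, -0.000000))
  m=7: (-0.000198, 0.000074) × (0.036829, 0.013561) = (-0.000008, 0.000000)  (running Σ = (0.429688, -0.000000))
  m=8: (0.000013, 0.000007) × (0.006511, 0.002777) = (0.000000, 0.000000)  (running Σ = (0.429688, -0.000000))
Σ over m = (0.429688, -0.000000); ×(4π/17) → (0.317624, -0.000000). Real part: 0.317624

0.317624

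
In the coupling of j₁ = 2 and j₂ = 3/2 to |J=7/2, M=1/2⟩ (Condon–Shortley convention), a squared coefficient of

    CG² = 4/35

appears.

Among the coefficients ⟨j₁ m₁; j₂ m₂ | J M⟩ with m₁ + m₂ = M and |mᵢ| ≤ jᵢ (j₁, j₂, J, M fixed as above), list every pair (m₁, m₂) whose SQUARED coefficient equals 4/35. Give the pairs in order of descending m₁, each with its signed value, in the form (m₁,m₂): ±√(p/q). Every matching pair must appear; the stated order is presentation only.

(-1,3/2): +√(4/35)

Admissible pairs with m₁+m₂ = M = 1/2: (-1,3/2), (0,1/2), (1,-1/2), (2,-3/2)
  (m₁,m₂)=(2,-3/2): CG² = 1/35, CG = +√(1/35)
  (m₁,m₂)=(1,-1/2): CG² = 12/35, CG = +√(12/35)
  (m₁,m₂)=(0,1/2): CG² = 18/35, CG = +√(18/35)
  (m₁,m₂)=(-1,3/2): CG² = 4/35, CG = +√(4/35)   ← matches the target
Pairs with CG² = 4/35: (-1,3/2): +√(4/35)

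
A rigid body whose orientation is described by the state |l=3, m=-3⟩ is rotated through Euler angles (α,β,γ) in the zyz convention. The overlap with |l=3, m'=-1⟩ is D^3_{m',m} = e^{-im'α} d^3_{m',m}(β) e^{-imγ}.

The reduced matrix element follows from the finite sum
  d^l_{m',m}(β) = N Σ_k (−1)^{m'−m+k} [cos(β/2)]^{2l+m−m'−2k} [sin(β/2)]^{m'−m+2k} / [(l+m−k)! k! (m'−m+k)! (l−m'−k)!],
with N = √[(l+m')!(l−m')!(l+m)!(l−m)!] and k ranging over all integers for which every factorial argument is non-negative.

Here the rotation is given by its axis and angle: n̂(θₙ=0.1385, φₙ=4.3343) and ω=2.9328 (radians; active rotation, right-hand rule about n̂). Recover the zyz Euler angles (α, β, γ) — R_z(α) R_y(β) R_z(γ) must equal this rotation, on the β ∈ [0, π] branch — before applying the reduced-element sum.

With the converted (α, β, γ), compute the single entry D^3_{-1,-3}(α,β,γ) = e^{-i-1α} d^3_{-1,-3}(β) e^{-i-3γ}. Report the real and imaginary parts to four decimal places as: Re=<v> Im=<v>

Re=0.0664 Im=0.0231

Axis–angle → zyz. n̂ = (sinθₙcosφₙ, sinθₙsinφₙ, cosθₙ) = (-0.050963, -0.128307, +0.990424), ω = 2.9328.
R = I cosω + sinω [n̂]ₓ + (1−cosω) n̂n̂ᵀ gives
  R = [-0.973144, -0.192358, -0.126450; +0.218230, -0.945714, -0.240833; -0.073259, -0.261960, +0.962294]
β = atan2(√(R₁₃²+R₂₃²), R₃₃) = 0.275482; α = atan2(R₂₃, R₁₃) mod 2π = 4.228902; γ = atan2(R₃₂, −R₃₁) mod 2π = 4.985080
First d^3_{-1,-3}(β=0.2755), then the phase factors e^{-i(-1)α} and e^{-i(-3)γ}:
With c≡cos(β/2)=0.990529 and s≡sin(β/2)=0.137306, N=[2·24·1·720]^{1/2}=185.903201
The bounds max(0,m−m')=0 and min(l+m,l−m')=0 give 1 term
  k=0: (−1)^2·185.9032/(48)·0.9905^4·0.1373^2 = +0.070290
d^3_{-1,-3}(0.2755) = +0.070290
Attach z-rotation phases: D = e^{-i(-1)(4.2289)}·(+0.070290)·e^{-i(-3)(4.9851)} = +0.066392+0.023082i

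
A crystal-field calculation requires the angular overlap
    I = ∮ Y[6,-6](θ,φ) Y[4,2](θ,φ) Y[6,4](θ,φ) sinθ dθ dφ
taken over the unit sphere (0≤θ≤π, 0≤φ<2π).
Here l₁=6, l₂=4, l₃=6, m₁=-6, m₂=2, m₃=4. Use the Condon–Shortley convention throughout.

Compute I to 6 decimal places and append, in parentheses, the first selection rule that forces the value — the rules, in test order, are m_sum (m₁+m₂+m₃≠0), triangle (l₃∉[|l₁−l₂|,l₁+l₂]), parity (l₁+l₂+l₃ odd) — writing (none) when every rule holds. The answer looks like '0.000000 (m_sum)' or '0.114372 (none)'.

0.174397 (none)

Rules hold: Σm=0, L=16 even, 2≤6≤10.
N = 13·9·13 = 1521
Δ = 4!·8!·4!/17! = 1/15315300
Racah Σ t=0..4: t=0:+1/829440 t=1:−1/25920 t=2:+1/9216 t=3:−1/25920 t=4:+1/829440 = 7/207360
⇒ 3j(6 4 6; 0 0 0)² = 28/2431, sgn +1
Racah Σ t=4..4: t=4:+1/3870720 = 1/3870720
⇒ 3j(6 4 6; -6 2 4)² = 135/6188, sgn +1
4πI² = N·(3j₀)²·(3jₘ)² = 1215/3179
I = +1·√(0.382196/4π) = 0.17439657
No selection rule forces the value: the integral is nonzero (none).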